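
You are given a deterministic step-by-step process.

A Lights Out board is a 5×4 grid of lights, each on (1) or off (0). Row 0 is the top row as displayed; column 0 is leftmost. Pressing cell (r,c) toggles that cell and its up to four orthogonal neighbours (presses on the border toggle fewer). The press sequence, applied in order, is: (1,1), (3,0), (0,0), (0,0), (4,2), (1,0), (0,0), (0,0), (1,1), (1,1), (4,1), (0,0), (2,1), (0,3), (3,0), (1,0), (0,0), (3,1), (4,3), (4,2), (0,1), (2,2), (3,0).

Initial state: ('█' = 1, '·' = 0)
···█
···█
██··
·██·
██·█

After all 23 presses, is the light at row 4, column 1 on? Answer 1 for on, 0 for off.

1

step 0: ···█
···█
██··
·██·
██·█
step 1: ·█·█
████
█···
·██·
██·█
step 2: ·█·█
████
····
█·█·
·█·█
step 3: █··█
·███
····
█·█·
·█·█
step 4: ·█·█
████
····
█·█·
·█·█
step 5: ·█·█
████
····
█···
··█·
step 6: ██·█
··██
█···
█···
··█·
step 7: ···█
█·██
█···
█···
··█·
step 8: ██·█
··██
█···
█···
··█·
step 9: █··█
██·█
██··
█···
··█·
step 10: ██·█
··██
█···
█···
··█·
step 11: ██·█
··██
█···
██··
██··
step 12: ···█
█·██
█···
██··
██··
step 13: ···█
████
·██·
█···
██··
step 14: ··█·
███·
·██·
█···
██··
step 15: ··█·
███·
███·
·█··
·█··
step 16: █·█·
··█·
·██·
·█··
·█··
step 17: ·██·
█·█·
·██·
·█··
·█··
step 18: ·██·
█·█·
··█·
█·█·
····
step 19: ·██·
█·█·
··█·
█·██
··██
step 20: ·██·
█·█·
··█·
█··█
·█··
step 21: █···
███·
··█·
█··█
·█··
step 22: █···
██··
·█·█
█·██
·█··
step 23: █···
██··
██·█
·███
██··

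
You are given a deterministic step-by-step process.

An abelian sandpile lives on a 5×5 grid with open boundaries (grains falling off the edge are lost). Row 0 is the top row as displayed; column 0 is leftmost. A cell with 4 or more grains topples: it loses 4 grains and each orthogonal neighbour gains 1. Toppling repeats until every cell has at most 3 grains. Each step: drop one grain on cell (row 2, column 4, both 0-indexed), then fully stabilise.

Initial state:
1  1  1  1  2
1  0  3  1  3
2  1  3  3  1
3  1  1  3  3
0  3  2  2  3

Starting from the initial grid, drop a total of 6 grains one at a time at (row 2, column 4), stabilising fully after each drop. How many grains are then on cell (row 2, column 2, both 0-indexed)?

2

t=0: 1  1  1  1  2
1  0  3  1  3
2  1  3  3  1
3  1  1  3  3
0  3  2  2  3
t=1: 1  1  1  1  2
1  0  3  1  3
2  1  3  3  2
3  1  1  3  3
0  3  2  2  3
t=2: 1  1  1  1  2
1  0  3  1  3
2  1  3  3  3
3  1  1  3  3
0  3  2  2  3
t=3: 1  1  2  2  3
1  1  1  0  1
2  2  1  3  3
3  1  3  2  2
0  3  3  0  1
t=4: 1  1  2  2  3
1  1  1  1  2
2  2  2  0  1
3  1  3  3  3
0  3  3  0  1
t=5: 1  1  2  2  3
1  1  1  1  2
2  2  2  0  2
3  1  3  3  3
0  3  3  0  1
t=6: 1  1  2  2  3
1  1  1  1  2
2  2  2  0  3
3  1  3  3  3
0  3  3  0  1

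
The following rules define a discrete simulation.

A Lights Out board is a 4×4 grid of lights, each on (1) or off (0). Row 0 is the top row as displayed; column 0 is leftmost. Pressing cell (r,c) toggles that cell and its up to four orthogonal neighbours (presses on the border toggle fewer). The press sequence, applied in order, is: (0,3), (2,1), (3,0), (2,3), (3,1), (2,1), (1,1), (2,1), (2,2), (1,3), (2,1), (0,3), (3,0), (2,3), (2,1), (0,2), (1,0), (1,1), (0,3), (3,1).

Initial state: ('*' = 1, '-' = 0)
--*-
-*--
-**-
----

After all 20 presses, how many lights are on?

11

[0] --*-
-*--
-**-
----
[1] ---*
-*-*
-**-
----
[2] ---*
---*
*---
-*--
[3] ---*
---*
----
*---
[4] ---*
----
--**
*--*
[5] ---*
----
-***
-***
[6] ---*
-*--
*--*
--**
[7] -*-*
*-*-
**-*
--**
[8] -*-*
***-
--**
-***
[9] -*-*
**--
-*--
-*-*
[10] -*--
****
-*-*
-*-*
[11] -*--
*-**
*-**
---*
[12] -***
*-*-
*-**
---*
[13] -***
*-*-
--**
**-*
[14] -***
*-**
----
**--
[15] -***
****
***-
*---
[16] ----
**-*
***-
*---
[17] *---
---*
-**-
*---
[18] **--
****
--*-
*---
[19] ****
***-
--*-
*---
[20] ****
***-
-**-
-**-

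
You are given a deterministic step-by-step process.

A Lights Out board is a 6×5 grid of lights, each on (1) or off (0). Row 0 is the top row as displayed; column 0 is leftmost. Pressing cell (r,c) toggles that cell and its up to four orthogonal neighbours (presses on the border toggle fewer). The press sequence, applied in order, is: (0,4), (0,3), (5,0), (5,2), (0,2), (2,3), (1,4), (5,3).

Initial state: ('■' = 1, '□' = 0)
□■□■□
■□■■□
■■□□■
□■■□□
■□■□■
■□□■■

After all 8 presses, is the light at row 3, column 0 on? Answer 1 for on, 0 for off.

0

0) □■□■□
■□■■□
■■□□■
□■■□□
■□■□■
■□□■■
1) □■□□■
■□■■■
■■□□■
□■■□□
■□■□■
■□□■■
2) □■■■□
■□■□■
■■□□■
□■■□□
■□■□■
■□□■■
3) □■■■□
■□■□■
■■□□■
□■■□□
□□■□■
□■□■■
4) □■■■□
■□■□■
■■□□■
□■■□□
□□□□■
□□■□■
5) □□□□□
■□□□■
■■□□■
□■■□□
□□□□■
□□■□■
6) □□□□□
■□□■■
■■■■□
□■■■□
□□□□■
□□■□■
7) □□□□■
■□□□□
■■■■■
□■■■□
□□□□■
□□■□■
8) □□□□■
■□□□□
■■■■■
□■■■□
□□□■■
□□□■□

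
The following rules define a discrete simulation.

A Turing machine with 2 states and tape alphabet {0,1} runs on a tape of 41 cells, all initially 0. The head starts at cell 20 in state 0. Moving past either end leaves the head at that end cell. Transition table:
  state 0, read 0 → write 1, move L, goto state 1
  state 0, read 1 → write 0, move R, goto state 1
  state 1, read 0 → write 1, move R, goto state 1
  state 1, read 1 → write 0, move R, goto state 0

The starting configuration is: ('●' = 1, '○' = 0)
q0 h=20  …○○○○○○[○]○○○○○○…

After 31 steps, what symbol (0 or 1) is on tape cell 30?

1

gen 0: q0 h=20  …○○○○○○[○]○○○○○○…
gen 1: q1 h=19  …○○○○○○[○]●○○○○○…
gen 2: q1 h=20  …○○○○○●[●]○○○○○○…
gen 3: q0 h=21  …○○○○●○[○]○○○○○○…
gen 4: q1 h=20  …○○○○○●[○]●○○○○○…
gen 5: q1 h=21  …○○○○●●[●]○○○○○○…
gen 6: q0 h=22  …○○○●●○[○]○○○○○○…
gen 7: q1 h=21  …○○○○●●[○]●○○○○○…
gen 8: q1 h=22  …○○○●●●[●]○○○○○○…
gen 9: q0 h=23  …○○●●●○[○]○○○○○○…
gen 10: q1 h=22  …○○○●●●[○]●○○○○○…
gen 11: q1 h=23  …○○●●●●[●]○○○○○○…
gen 12: q0 h=24  …○●●●●○[○]○○○○○○…
gen 13: q1 h=23  …○○●●●●[○]●○○○○○…
gen 14: q1 h=24  …○●●●●●[●]○○○○○○…
gen 15: q0 h=25  …●●●●●○[○]○○○○○○…
gen 16: q1 h=24  …○●●●●●[○]●○○○○○…
gen 17: q1 h=25  …●●●●●●[●]○○○○○○…
gen 18: q0 h=26  …●●●●●○[○]○○○○○○…
gen 19: q1 h=25  …●●●●●●[○]●○○○○○…
gen 20: q1 h=26  …●●●●●●[●]○○○○○○…
gen 21: q0 h=27  …●●●●●○[○]○○○○○○…
gen 22: q1 h=26  …●●●●●●[○]●○○○○○…
gen 23: q1 h=27  …●●●●●●[●]○○○○○○…
gen 24: q0 h=28  …●●●●●○[○]○○○○○○…
gen 25: q1 h=27  …●●●●●●[○]●○○○○○…
gen 26: q1 h=28  …●●●●●●[●]○○○○○○…
gen 27: q0 h=29  …●●●●●○[○]○○○○○○…
gen 28: q1 h=28  …●●●●●●[○]●○○○○○…
gen 29: q1 h=29  …●●●●●●[●]○○○○○○…
gen 30: q0 h=30  …●●●●●○[○]○○○○○○…
gen 31: q1 h=29  …●●●●●●[○]●○○○○○…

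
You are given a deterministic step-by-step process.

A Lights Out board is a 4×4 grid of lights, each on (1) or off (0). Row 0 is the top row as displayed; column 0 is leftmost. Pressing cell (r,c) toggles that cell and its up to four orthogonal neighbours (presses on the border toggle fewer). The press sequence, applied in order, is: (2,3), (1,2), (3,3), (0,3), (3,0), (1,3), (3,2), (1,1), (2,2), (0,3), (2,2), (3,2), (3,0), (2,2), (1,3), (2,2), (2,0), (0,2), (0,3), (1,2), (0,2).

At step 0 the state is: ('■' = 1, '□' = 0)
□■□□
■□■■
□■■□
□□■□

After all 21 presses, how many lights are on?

8

k=0  □■□□
■□■■
□■■□
□□■□
k=1  □■□□
■□■□
□■□■
□□■■
k=2  □■■□
■■□■
□■■■
□□■■
k=3  □■■□
■■□■
□■■□
□□□□
k=4  □■□■
■■□□
□■■□
□□□□
k=5  □■□■
■■□□
■■■□
■■□□
k=6  □■□□
■■■■
■■■■
■■□□
k=7  □■□□
■■■■
■■□■
■□■■
k=8  □□□□
□□□■
■□□■
■□■■
k=9  □□□□
□□■■
■■■□
■□□■
k=10  □□■■
□□■□
■■■□
■□□■
k=11  □□■■
□□□□
■□□■
■□■■
k=12  □□■■
□□□□
■□■■
■■□□
k=13  □□■■
□□□□
□□■■
□□□□
k=14  □□■■
□□■□
□■□□
□□■□
k=15  □□■□
□□□■
□■□■
□□■□
k=16  □□■□
□□■■
□□■□
□□□□
k=17  □□■□
■□■■
■■■□
■□□□
k=18  □■□■
■□□■
■■■□
■□□□
k=19  □■■□
■□□□
■■■□
■□□□
k=20  □■□□
■■■■
■■□□
■□□□
k=21  □□■■
■■□■
■■□□
■□□□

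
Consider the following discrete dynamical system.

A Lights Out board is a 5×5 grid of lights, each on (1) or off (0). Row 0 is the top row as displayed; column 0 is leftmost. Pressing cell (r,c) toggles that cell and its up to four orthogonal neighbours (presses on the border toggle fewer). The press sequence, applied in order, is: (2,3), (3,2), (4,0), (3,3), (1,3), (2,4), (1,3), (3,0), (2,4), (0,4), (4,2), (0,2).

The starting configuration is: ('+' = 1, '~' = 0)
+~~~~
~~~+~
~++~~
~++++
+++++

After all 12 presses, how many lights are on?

16

0) +~~~~
~~~+~
~++~~
~++++
+++++
1) +~~~~
~~~~~
~+~++
~++~+
+++++
2) +~~~~
~~~~~
~++++
~~~++
++~++
3) +~~~~
~~~~~
~++++
+~~++
~~~++
4) +~~~~
~~~~~
~++~+
+~+~~
~~~~+
5) +~~+~
~~+++
~++++
+~+~~
~~~~+
6) +~~+~
~~++~
~++~~
+~+~+
~~~~+
7) +~~~~
~~~~+
~+++~
+~+~+
~~~~+
8) +~~~~
~~~~+
++++~
~++~+
+~~~+
9) +~~~~
~~~~~
+++~+
~++~~
+~~~+
10) +~~++
~~~~+
+++~+
~++~~
+~~~+
11) +~~++
~~~~+
+++~+
~+~~~
+++++
12) +++~+
~~+~+
+++~+
~+~~~
+++++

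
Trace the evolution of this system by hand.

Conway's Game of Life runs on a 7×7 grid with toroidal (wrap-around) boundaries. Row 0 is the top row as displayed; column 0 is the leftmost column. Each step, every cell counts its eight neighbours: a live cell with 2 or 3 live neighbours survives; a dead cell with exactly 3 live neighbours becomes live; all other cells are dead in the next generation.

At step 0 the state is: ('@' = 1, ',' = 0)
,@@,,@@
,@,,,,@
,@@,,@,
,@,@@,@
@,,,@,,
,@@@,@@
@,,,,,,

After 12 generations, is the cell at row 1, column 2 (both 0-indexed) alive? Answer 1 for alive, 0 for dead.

step 0: ,@@,,@@
,@,,,,@
,@@,,@,
,@,@@,@
@,,,@,,
,@@@,@@
@,,,,,,
step 1: ,@@,,@@
,,,,,,@
,@,@@@@
,@,@@,@
,,,,,,,
,@@@@@@
,,,@@,,
step 2: @,@@@@@
,@,@,,,
,,,@,,@
,,,@,,@
,@,,,,@
,,@,,@,
,,,,,,,
step 3: @@@@@@@
,@,,,,,
@,,@@,,
,,@,,@@
@,@,,@@
,,,,,,,
,@@,,,,
step 4: ,,,@@@@
,,,,,,,
@@@@@@@
,,@,,,,
@@,,,@,
@,@,,,@
,,,,@@@
step 5: ,,,@,,@
,@,,,,,
@@@@@@@
,,,,,,,
@,@,,,,
,,,,@,,
,,,,,,,
step 6: ,,,,,,,
,@,,,,,
@@@@@@@
,,,,@@,
,,,,,,,
,,,,,,,
,,,,,,,
step 7: ,,,,,,,
,@,@@@@
@@@@,,@
@@@,,,,
,,,,,,,
,,,,,,,
,,,,,,,
step 8: ,,,,@@,
,@,@@@@
,,,,,,,
,,,@,,@
,@,,,,,
,,,,,,,
,,,,,,,
step 9: ,,,@,,@
,,,@,,@
@,@@,,@
,,,,,,,
,,,,,,,
,,,,,,,
,,,,,,,
step 10: ,,,,,,,
,,,@@@@
@,@@,,@
,,,,,,,
,,,,,,,
,,,,,,,
,,,,,,,
step 11: ,,,,@@,
@,@@@@@
@,@@,,@
,,,,,,,
,,,,,,,
,,,,,,,
,,,,,,,
step 12: ,,,,,,,
@,@,,,,
@,@,,,,
,,,,,,,
,,,,,,,
,,,,,,,
,,,,,,,

1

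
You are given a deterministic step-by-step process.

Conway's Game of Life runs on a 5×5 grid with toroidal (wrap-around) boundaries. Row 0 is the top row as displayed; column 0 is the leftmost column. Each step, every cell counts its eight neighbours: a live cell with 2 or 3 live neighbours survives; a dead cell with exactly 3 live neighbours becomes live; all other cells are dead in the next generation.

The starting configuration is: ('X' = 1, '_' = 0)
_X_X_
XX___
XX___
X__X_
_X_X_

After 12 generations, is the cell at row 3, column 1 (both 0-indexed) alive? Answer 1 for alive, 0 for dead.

gen 0: _X_X_
XX___
XX___
X__X_
_X_X_
gen 1: _X__X
____X
__X__
X____
XX_X_
gen 2: _XXXX
X__X_
_____
X_X_X
_XX__
gen 3: ____X
XX_X_
XX_X_
X_XX_
_____
gen 4: X___X
_X_X_
___X_
X_XX_
___XX
gen 5: X_X__
X_XX_
_X_X_
__X__
_XX__
gen 6: X___X
X__X_
_X_XX
___X_
__XX_
gen 7: XXX__
_XXX_
X__X_
_____
__XX_
gen 8: X___X
___X_
_X_XX
__XXX
__XX_
gen 9: __X_X
__XX_
X____
XX___
XXX__
gen 10: X___X
_XXXX
X_X_X
__X_X
__XXX
gen 11: _____
__X__
_____
__X__
_XX__
gen 12: _XX__
_____
_____
_XX__
_XX__

1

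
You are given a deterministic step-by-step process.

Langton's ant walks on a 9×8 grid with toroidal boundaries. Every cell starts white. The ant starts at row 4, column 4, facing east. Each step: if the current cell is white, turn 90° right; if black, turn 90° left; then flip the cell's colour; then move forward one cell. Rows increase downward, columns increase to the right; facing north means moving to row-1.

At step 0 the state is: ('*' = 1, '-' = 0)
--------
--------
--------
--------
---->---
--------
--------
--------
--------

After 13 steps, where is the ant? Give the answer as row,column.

3,4

step 0: --------
--------
--------
--------
---->---
--------
--------
--------
--------
step 1: --------
--------
--------
--------
----*---
----v---
--------
--------
--------
step 2: --------
--------
--------
--------
----*---
---<*---
--------
--------
--------
step 3: --------
--------
--------
--------
---^*---
---**---
--------
--------
--------
step 4: --------
--------
--------
--------
---*>---
---**---
--------
--------
--------
step 5: --------
--------
--------
----^---
---*----
---**---
--------
--------
--------
step 6: --------
--------
--------
----*>--
---*----
---**---
--------
--------
--------
step 7: --------
--------
--------
----**--
---*-v--
---**---
--------
--------
--------
step 8: --------
--------
--------
----**--
---*<*--
---**---
--------
--------
--------
step 9: --------
--------
--------
----^*--
---***--
---**---
--------
--------
--------
step 10: --------
--------
--------
---<-*--
---***--
---**---
--------
--------
--------
step 11: --------
--------
---^----
---*-*--
---***--
---**---
--------
--------
--------
step 12: --------
--------
---*>---
---*-*--
---***--
---**---
--------
--------
--------
step 13: --------
--------
---**---
---*v*--
---***--
---**---
--------
--------
--------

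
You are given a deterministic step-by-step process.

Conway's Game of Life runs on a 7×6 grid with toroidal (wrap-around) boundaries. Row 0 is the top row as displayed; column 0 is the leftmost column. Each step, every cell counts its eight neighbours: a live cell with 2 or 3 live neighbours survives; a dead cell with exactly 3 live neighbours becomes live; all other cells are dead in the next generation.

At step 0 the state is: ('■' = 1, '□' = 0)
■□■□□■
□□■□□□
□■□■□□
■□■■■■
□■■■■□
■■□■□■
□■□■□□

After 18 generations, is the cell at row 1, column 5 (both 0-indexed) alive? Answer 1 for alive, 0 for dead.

[0] ■□■□□■
□□■□□□
□■□■□□
■□■■■■
□■■■■□
■■□■□■
□■□■□□
[1] ■□■■□□
■□■■□□
■■□□□■
■□□□□■
□□□□□□
□□□□□■
□□□■□□
[2] □□□□■□
□□□■■□
□□■□■□
□■□□□■
■□□□□■
□□□□□□
□□■■■□
[3] □□■□□■
□□□□■■
□□■□■■
□■□□■■
■□□□□■
□□□■■■
□□□■■□
[4] □□□□□■
■□□□□□
□□□□□□
□■□■□□
□□□■□□
■□□■□□
□□■□□□
[5] □□□□□□
□□□□□□
□□□□□□
□□■□□□
□□□■■□
□□■■□□
□□□□□□
[6] □□□□□□
□□□□□□
□□□□□□
□□□■□□
□□□□■□
□□■■■□
□□□□□□
[7] □□□□□□
□□□□□□
□□□□□□
□□□□□□
□□■□■□
□□□■■□
□□□■□□
[8] □□□□□□
□□□□□□
□□□□□□
□□□□□□
□□□□■□
□□■□■□
□□□■■□
[9] □□□□□□
□□□□□□
□□□□□□
□□□□□□
□□□■□□
□□□□■■
□□□■■□
[10] □□□□□□
□□□□□□
□□□□□□
□□□□□□
□□□□■□
□□□□□■
□□□■■■
[11] □□□□■□
□□□□□□
□□□□□□
□□□□□□
□□□□□□
□□□■□■
□□□□■■
[12] □□□□■■
□□□□□□
□□□□□□
□□□□□□
□□□□□□
□□□□□■
□□□■□■
[13] □□□□■■
□□□□□□
□□□□□□
□□□□□□
□□□□□□
□□□□■□
■□□□□■
[14] ■□□□■■
□□□□□□
□□□□□□
□□□□□□
□□□□□□
□□□□□■
■□□□□□
[15] ■□□□□■
□□□□□■
□□□□□□
□□□□□□
□□□□□□
□□□□□□
■□□□■□
[16] ■□□□■□
■□□□□■
□□□□□□
□□□□□□
□□□□□□
□□□□□□
■□□□□□
[17] ■■□□□□
■□□□□■
□□□□□□
□□□□□□
□□□□□□
□□□□□□
□□□□□■
[18] □■□□□□
■■□□□■
□□□□□□
□□□□□□
□□□□□□
□□□□□□
■□□□□□

1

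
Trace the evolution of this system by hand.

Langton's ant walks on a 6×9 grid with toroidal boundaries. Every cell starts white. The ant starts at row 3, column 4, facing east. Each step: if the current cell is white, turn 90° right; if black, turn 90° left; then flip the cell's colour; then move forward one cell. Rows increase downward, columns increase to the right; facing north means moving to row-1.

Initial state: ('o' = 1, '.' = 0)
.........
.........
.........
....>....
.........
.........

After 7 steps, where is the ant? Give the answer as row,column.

3,5

k=0  .........
.........
.........
....>....
.........
.........
k=1  .........
.........
.........
....o....
....v....
.........
k=2  .........
.........
.........
....o....
...<o....
.........
k=3  .........
.........
.........
...^o....
...oo....
.........
k=4  .........
.........
.........
...o>....
...oo....
.........
k=5  .........
.........
....^....
...o.....
...oo....
.........
k=6  .........
.........
....o>...
...o.....
...oo....
.........
k=7  .........
.........
....oo...
...o.v...
...oo....
.........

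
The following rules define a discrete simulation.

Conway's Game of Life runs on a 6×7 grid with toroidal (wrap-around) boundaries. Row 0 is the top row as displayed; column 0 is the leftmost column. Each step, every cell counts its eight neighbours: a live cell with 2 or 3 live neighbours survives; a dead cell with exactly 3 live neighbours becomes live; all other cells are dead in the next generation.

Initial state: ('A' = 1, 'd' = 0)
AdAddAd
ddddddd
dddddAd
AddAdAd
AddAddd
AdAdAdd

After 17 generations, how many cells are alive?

gen 0: AdAddAd
ddddddd
dddddAd
AddAdAd
AddAddd
AdAdAdd
gen 1: dddAddA
ddddddA
ddddAdA
ddddddd
AdAAddd
AdAdAdd
gen 2: AddAdAA
AdddddA
dddddAd
dddAddd
ddAAddd
AdAdAdA
gen 3: dddAAdd
AdddAdd
ddddddA
ddAAAdd
dAAdAdd
AdAdAdd
gen 4: dAddAAd
dddAAAd
ddddAAd
dAAdAAd
ddddAAd
ddAdAAd
gen 5: ddAdddA
dddAddA
ddAdddA
ddddddA
dAAdddA
ddddddA
gen 6: AddddAA
AdAAdAA
AddddAA
dAAddAA
dddddAA
dAAddAA
gen 7: dddAddd
ddddddd
dddAddd
dAddAdd
ddddAdd
dAddAdd
gen 8: ddddddd
ddddddd
ddddddd
dddAAdd
dddAAAd
dddAAdd
gen 9: ddddddd
ddddddd
ddddddd
dddAdAd
ddAddAd
dddAdAd
gen 10: ddddddd
ddddddd
ddddddd
ddddAdd
ddAAdAA
ddddAdd
gen 11: ddddddd
ddddddd
ddddddd
dddAAAd
dddAdAd
dddAAAd
gen 12: ddddAdd
ddddddd
ddddAdd
dddAdAd
ddAdddA
dddAdAd
gen 13: ddddAdd
ddddddd
ddddAdd
dddAAAd
ddAAdAA
dddAAAd
gen 14: dddAAAd
ddddddd
dddAAAd
ddAdddA
ddAdddA
ddAdddA
gen 15: dddAAAd
ddddddd
dddAAAd
ddAdAdA
AAAAdAA
ddAdAdA
gen 16: dddAAAd
ddddddd
dddAAAd
ddddddd
ddddddd
ddddddd
gen 17: ddddAdd
ddddddd
ddddAdd
ddddAdd
ddddddd
ddddAdd

4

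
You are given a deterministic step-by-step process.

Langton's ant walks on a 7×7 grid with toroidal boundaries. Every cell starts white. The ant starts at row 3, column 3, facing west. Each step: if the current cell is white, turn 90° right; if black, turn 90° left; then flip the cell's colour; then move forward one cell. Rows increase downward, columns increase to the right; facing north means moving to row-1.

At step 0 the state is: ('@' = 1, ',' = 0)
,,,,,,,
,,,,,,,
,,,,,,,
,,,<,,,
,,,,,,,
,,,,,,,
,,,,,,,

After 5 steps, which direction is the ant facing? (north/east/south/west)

step 0: ,,,,,,,
,,,,,,,
,,,,,,,
,,,<,,,
,,,,,,,
,,,,,,,
,,,,,,,
step 1: ,,,,,,,
,,,,,,,
,,,^,,,
,,,@,,,
,,,,,,,
,,,,,,,
,,,,,,,
step 2: ,,,,,,,
,,,,,,,
,,,@>,,
,,,@,,,
,,,,,,,
,,,,,,,
,,,,,,,
step 3: ,,,,,,,
,,,,,,,
,,,@@,,
,,,@v,,
,,,,,,,
,,,,,,,
,,,,,,,
step 4: ,,,,,,,
,,,,,,,
,,,@@,,
,,,<@,,
,,,,,,,
,,,,,,,
,,,,,,,
step 5: ,,,,,,,
,,,,,,,
,,,@@,,
,,,,@,,
,,,v,,,
,,,,,,,
,,,,,,,

south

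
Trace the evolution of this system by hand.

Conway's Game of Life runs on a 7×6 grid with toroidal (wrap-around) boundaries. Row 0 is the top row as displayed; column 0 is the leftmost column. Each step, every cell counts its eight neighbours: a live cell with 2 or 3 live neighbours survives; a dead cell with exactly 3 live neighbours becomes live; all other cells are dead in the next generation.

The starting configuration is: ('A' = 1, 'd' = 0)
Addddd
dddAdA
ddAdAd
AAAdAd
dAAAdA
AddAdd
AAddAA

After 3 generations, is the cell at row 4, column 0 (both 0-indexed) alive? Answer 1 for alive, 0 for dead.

1

gen 0: Addddd
dddAdA
ddAdAd
AAAdAd
dAAAdA
AddAdd
AAddAA
gen 1: dAdddd
dddAAA
AdAdAd
AdddAd
dddddA
dddAdd
dAddAd
gen 2: AdAAdA
AAAAAA
AAdddd
AAdAAd
ddddAA
ddddAd
ddAddd
gen 3: dddddd
dddddd
dddddd
dAAAAd
Addddd
dddAAA
dAAdAA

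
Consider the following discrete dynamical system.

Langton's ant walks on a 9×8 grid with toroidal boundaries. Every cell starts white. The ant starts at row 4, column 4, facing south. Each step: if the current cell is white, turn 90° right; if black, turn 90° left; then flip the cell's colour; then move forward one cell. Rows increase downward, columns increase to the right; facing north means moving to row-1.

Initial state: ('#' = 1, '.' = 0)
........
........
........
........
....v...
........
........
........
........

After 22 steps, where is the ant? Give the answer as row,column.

3,7

t=0: ........
........
........
........
....v...
........
........
........
........
t=1: ........
........
........
........
...<#...
........
........
........
........
t=2: ........
........
........
...^....
...##...
........
........
........
........
t=3: ........
........
........
...#>...
...##...
........
........
........
........
t=4: ........
........
........
...##...
...#v...
........
........
........
........
t=5: ........
........
........
...##...
...#.>..
........
........
........
........
t=6: ........
........
........
...##...
...#.#..
.....v..
........
........
........
t=7: ........
........
........
...##...
...#.#..
....<#..
........
........
........
t=8: ........
........
........
...##...
...#^#..
....##..
........
........
........
t=9: ........
........
........
...##...
...##>..
....##..
........
........
........
t=10: ........
........
........
...##^..
...##...
....##..
........
........
........
t=11: ........
........
........
...###>.
...##...
....##..
........
........
........
t=12: ........
........
........
...####.
...##.v.
....##..
........
........
........
t=13: ........
........
........
...####.
...##<#.
....##..
........
........
........
t=14: ........
........
........
...##^#.
...####.
....##..
........
........
........
t=15: ........
........
........
...#<.#.
...####.
....##..
........
........
........
t=16: ........
........
........
...#..#.
...#v##.
....##..
........
........
........
t=17: ........
........
........
...#..#.
...#.>#.
....##..
........
........
........
t=18: ........
........
........
...#.^#.
...#..#.
....##..
........
........
........
t=19: ........
........
........
...#.#>.
...#..#.
....##..
........
........
........
t=20: ........
........
......^.
...#.#..
...#..#.
....##..
........
........
........
t=21: ........
........
......#>
...#.#..
...#..#.
....##..
........
........
........
t=22: ........
........
......##
...#.#.v
...#..#.
....##..
........
........
........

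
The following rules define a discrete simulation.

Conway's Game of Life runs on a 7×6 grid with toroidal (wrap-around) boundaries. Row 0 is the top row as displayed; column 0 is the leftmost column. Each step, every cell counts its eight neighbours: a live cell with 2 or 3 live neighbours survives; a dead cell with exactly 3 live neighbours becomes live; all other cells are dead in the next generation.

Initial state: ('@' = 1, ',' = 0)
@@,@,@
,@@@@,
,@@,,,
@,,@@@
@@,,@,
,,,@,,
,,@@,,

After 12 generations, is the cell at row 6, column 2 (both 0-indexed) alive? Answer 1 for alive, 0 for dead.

gen 0: @@,@,@
,@@@@,
,@@,,,
@,,@@@
@@,,@,
,,,@,,
,,@@,,
gen 1: @,,,,@
,,,,@@
,,,,,,
,,,@@,
@@@,,,
,@,@@,
@@,@,,
gen 2: ,@,,,,
@,,,@@
,,,@,@
,@@@,,
@@,,,@
,,,@@@
,@,@,,
gen 3: ,@@,@@
@,,,@@
,@,@,@
,@,@,@
,@,,,@
,@,@,@
@,,@,,
gen 4: ,@@,,,
,,,,,,
,@,@,,
,@,,,@
,@,,,@
,@,,,@
,,,@,,
gen 5: ,,@,,,
,@,,,,
@,@,,,
,@,,@,
,@@,@@
,,@,@,
@@,,,,
gen 6: @,@,,,
,@@,,,
@,@,,,
,,,,@,
@@@,@@
,,@,@,
,@@@,,
gen 7: @,,,,,
@,@@,,
,,@@,,
,,@,@,
@@@,@,
,,,,@,
,,,,,,
gen 8: ,@,,,,
,,@@,,
,,,,@,
,,,,@@
,@@,@,
,@,@,@
,,,,,,
gen 9: ,,@,,,
,,@@,,
,,,,@@
,,,,@@
,@@,,,
@@,@@,
@,@,,,
gen 10: ,,@,,,
,,@@@,
,,,,,@
@,,@@@
,@@,,,
@,,@,@
@,@,,@
gen 11: ,,@,@@
,,@@@,
@,@,,,
@@@@@@
,@@,,,
,,,@@@
@,@@@@
gen 12: @,,,,,
,,@,@,
@,,,,,
,,,,@@
,,,,,,
,,,,,,
@@@,,,

1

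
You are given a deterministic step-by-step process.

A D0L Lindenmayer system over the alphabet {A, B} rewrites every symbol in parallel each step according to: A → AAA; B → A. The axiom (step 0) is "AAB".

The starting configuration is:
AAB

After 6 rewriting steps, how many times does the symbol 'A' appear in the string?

1701

step 0: AAB
step 1: AAAAAAA
step 2: AAAAAAAAAAAAAAAAAAAAA
step 3: AAAAAAAAAAAAAAAAAAAAAAAAAAAAAAAAAAAAAAAAAAAAAAAAAAAAAAAAAAAAAAA
step 4: AAAAAAAAAAAAAAAAAAAAAAAAAAAAAAAAAAAAAAAAAAAAAAAAAAAAAAAAAA…AAAAAAAAAAAAAAAAAAAAAAAAAAAAAAAAAAAAAAAAAAAAAAAAAAAAAAAAAA  (len 189)
step 5: AAAAAAAAAAAAAAAAAAAAAAAAAAAAAAAAAAAAAAAAAAAAAAAAAAAAAAAAAA…AAAAAAAAAAAAAAAAAAAAAAAAAAAAAAAAAAAAAAAAAAAAAAAAAAAAAAAAAA  (len 567)
step 6: AAAAAAAAAAAAAAAAAAAAAAAAAAAAAAAAAAAAAAAAAAAAAAAAAAAAAAAAAA…AAAAAAAAAAAAAAAAAAAAAAAAAAAAAAAAAAAAAAAAAAAAAAAAAAAAAAAAAA  (len 1701)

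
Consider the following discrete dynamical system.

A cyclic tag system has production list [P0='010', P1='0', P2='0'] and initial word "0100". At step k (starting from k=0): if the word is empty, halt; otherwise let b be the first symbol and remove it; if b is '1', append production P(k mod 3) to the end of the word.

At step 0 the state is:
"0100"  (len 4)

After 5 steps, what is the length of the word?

0

step 0: "0100"  (len 4)
step 1: "100"  (len 3)
step 2: "000"  (len 3)
step 3: "00"  (len 2)
step 4: "0"  (len 1)
step 5: (halted — word empty)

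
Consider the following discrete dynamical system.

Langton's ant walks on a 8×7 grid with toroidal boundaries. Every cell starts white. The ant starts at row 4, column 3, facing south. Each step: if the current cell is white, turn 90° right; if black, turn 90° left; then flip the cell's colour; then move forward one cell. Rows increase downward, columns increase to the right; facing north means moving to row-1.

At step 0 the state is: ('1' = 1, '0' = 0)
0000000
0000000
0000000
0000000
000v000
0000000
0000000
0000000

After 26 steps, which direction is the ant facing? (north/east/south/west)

north

0) 0000000
0000000
0000000
0000000
000v000
0000000
0000000
0000000
1) 0000000
0000000
0000000
0000000
00<1000
0000000
0000000
0000000
2) 0000000
0000000
0000000
00^0000
0011000
0000000
0000000
0000000
3) 0000000
0000000
0000000
001>000
0011000
0000000
0000000
0000000
4) 0000000
0000000
0000000
0011000
001v000
0000000
0000000
0000000
5) 0000000
0000000
0000000
0011000
0010>00
0000000
0000000
0000000
6) 0000000
0000000
0000000
0011000
0010100
0000v00
0000000
0000000
7) 0000000
0000000
0000000
0011000
0010100
000<100
0000000
0000000
8) 0000000
0000000
0000000
0011000
001^100
0001100
0000000
0000000
9) 0000000
0000000
0000000
0011000
0011>00
0001100
0000000
0000000
10) 0000000
0000000
0000000
0011^00
0011000
0001100
0000000
0000000
11) 0000000
0000000
0000000
00111>0
0011000
0001100
0000000
0000000
12) 0000000
0000000
0000000
0011110
00110v0
0001100
0000000
0000000
13) 0000000
0000000
0000000
0011110
0011<10
0001100
0000000
0000000
14) 0000000
0000000
0000000
0011^10
0011110
0001100
0000000
0000000
15) 0000000
0000000
0000000
001<010
0011110
0001100
0000000
0000000
16) 0000000
0000000
0000000
0010010
001v110
0001100
0000000
0000000
17) 0000000
0000000
0000000
0010010
0010>10
0001100
0000000
0000000
18) 0000000
0000000
0000000
0010^10
0010010
0001100
0000000
0000000
19) 0000000
0000000
0000000
00101>0
0010010
0001100
0000000
0000000
20) 0000000
0000000
00000^0
0010100
0010010
0001100
0000000
0000000
21) 0000000
0000000
000001>
0010100
0010010
0001100
0000000
0000000
22) 0000000
0000000
0000011
001010v
0010010
0001100
0000000
0000000
23) 0000000
0000000
0000011
00101<1
0010010
0001100
0000000
0000000
24) 0000000
0000000
00000^1
0010111
0010010
0001100
0000000
0000000
25) 0000000
0000000
0000<01
0010111
0010010
0001100
0000000
0000000
26) 0000000
0000^00
0000101
0010111
0010010
0001100
0000000
0000000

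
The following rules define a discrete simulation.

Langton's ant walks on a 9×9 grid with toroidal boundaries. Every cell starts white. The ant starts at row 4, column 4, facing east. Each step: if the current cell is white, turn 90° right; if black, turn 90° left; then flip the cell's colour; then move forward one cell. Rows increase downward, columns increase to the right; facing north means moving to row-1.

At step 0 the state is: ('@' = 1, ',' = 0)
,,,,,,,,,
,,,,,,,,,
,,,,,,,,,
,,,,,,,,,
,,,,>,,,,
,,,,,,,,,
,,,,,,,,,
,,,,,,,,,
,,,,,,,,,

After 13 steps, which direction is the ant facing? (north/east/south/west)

[0] ,,,,,,,,,
,,,,,,,,,
,,,,,,,,,
,,,,,,,,,
,,,,>,,,,
,,,,,,,,,
,,,,,,,,,
,,,,,,,,,
,,,,,,,,,
[1] ,,,,,,,,,
,,,,,,,,,
,,,,,,,,,
,,,,,,,,,
,,,,@,,,,
,,,,v,,,,
,,,,,,,,,
,,,,,,,,,
,,,,,,,,,
[2] ,,,,,,,,,
,,,,,,,,,
,,,,,,,,,
,,,,,,,,,
,,,,@,,,,
,,,<@,,,,
,,,,,,,,,
,,,,,,,,,
,,,,,,,,,
[3] ,,,,,,,,,
,,,,,,,,,
,,,,,,,,,
,,,,,,,,,
,,,^@,,,,
,,,@@,,,,
,,,,,,,,,
,,,,,,,,,
,,,,,,,,,
[4] ,,,,,,,,,
,,,,,,,,,
,,,,,,,,,
,,,,,,,,,
,,,@>,,,,
,,,@@,,,,
,,,,,,,,,
,,,,,,,,,
,,,,,,,,,
[5] ,,,,,,,,,
,,,,,,,,,
,,,,,,,,,
,,,,^,,,,
,,,@,,,,,
,,,@@,,,,
,,,,,,,,,
,,,,,,,,,
,,,,,,,,,
[6] ,,,,,,,,,
,,,,,,,,,
,,,,,,,,,
,,,,@>,,,
,,,@,,,,,
,,,@@,,,,
,,,,,,,,,
,,,,,,,,,
,,,,,,,,,
[7] ,,,,,,,,,
,,,,,,,,,
,,,,,,,,,
,,,,@@,,,
,,,@,v,,,
,,,@@,,,,
,,,,,,,,,
,,,,,,,,,
,,,,,,,,,
[8] ,,,,,,,,,
,,,,,,,,,
,,,,,,,,,
,,,,@@,,,
,,,@<@,,,
,,,@@,,,,
,,,,,,,,,
,,,,,,,,,
,,,,,,,,,
[9] ,,,,,,,,,
,,,,,,,,,
,,,,,,,,,
,,,,^@,,,
,,,@@@,,,
,,,@@,,,,
,,,,,,,,,
,,,,,,,,,
,,,,,,,,,
[10] ,,,,,,,,,
,,,,,,,,,
,,,,,,,,,
,,,<,@,,,
,,,@@@,,,
,,,@@,,,,
,,,,,,,,,
,,,,,,,,,
,,,,,,,,,
[11] ,,,,,,,,,
,,,,,,,,,
,,,^,,,,,
,,,@,@,,,
,,,@@@,,,
,,,@@,,,,
,,,,,,,,,
,,,,,,,,,
,,,,,,,,,
[12] ,,,,,,,,,
,,,,,,,,,
,,,@>,,,,
,,,@,@,,,
,,,@@@,,,
,,,@@,,,,
,,,,,,,,,
,,,,,,,,,
,,,,,,,,,
[13] ,,,,,,,,,
,,,,,,,,,
,,,@@,,,,
,,,@v@,,,
,,,@@@,,,
,,,@@,,,,
,,,,,,,,,
,,,,,,,,,
,,,,,,,,,

south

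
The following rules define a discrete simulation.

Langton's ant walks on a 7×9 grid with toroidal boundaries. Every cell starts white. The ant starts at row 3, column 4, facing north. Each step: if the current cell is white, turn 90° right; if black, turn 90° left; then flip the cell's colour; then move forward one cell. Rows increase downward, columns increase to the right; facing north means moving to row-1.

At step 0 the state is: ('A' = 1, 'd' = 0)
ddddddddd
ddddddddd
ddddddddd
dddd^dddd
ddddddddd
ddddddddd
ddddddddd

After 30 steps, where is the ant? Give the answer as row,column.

gen 0: ddddddddd
ddddddddd
ddddddddd
dddd^dddd
ddddddddd
ddddddddd
ddddddddd
gen 1: ddddddddd
ddddddddd
ddddddddd
ddddA>ddd
ddddddddd
ddddddddd
ddddddddd
gen 2: ddddddddd
ddddddddd
ddddddddd
ddddAAddd
dddddvddd
ddddddddd
ddddddddd
gen 3: ddddddddd
ddddddddd
ddddddddd
ddddAAddd
dddd<Addd
ddddddddd
ddddddddd
gen 4: ddddddddd
ddddddddd
ddddddddd
dddd^Addd
ddddAAddd
ddddddddd
ddddddddd
gen 5: ddddddddd
ddddddddd
ddddddddd
ddd<dAddd
ddddAAddd
ddddddddd
ddddddddd
gen 6: ddddddddd
ddddddddd
ddd^ddddd
dddAdAddd
ddddAAddd
ddddddddd
ddddddddd
gen 7: ddddddddd
ddddddddd
dddA>dddd
dddAdAddd
ddddAAddd
ddddddddd
ddddddddd
gen 8: ddddddddd
ddddddddd
dddAAdddd
dddAvAddd
ddddAAddd
ddddddddd
ddddddddd
gen 9: ddddddddd
ddddddddd
dddAAdddd
ddd<AAddd
ddddAAddd
ddddddddd
ddddddddd
gen 10: ddddddddd
ddddddddd
dddAAdddd
ddddAAddd
dddvAAddd
ddddddddd
ddddddddd
gen 11: ddddddddd
ddddddddd
dddAAdddd
ddddAAddd
dd<AAAddd
ddddddddd
ddddddddd
gen 12: ddddddddd
ddddddddd
dddAAdddd
dd^dAAddd
ddAAAAddd
ddddddddd
ddddddddd
gen 13: ddddddddd
ddddddddd
dddAAdddd
ddA>AAddd
ddAAAAddd
ddddddddd
ddddddddd
gen 14: ddddddddd
ddddddddd
dddAAdddd
ddAAAAddd
ddAvAAddd
ddddddddd
ddddddddd
gen 15: ddddddddd
ddddddddd
dddAAdddd
ddAAAAddd
ddAd>Addd
ddddddddd
ddddddddd
gen 16: ddddddddd
ddddddddd
dddAAdddd
ddAA^Addd
ddAddAddd
ddddddddd
ddddddddd
gen 17: ddddddddd
ddddddddd
dddAAdddd
ddA<dAddd
ddAddAddd
ddddddddd
ddddddddd
gen 18: ddddddddd
ddddddddd
dddAAdddd
ddAddAddd
ddAvdAddd
ddddddddd
ddddddddd
gen 19: ddddddddd
ddddddddd
dddAAdddd
ddAddAddd
dd<AdAddd
ddddddddd
ddddddddd
gen 20: ddddddddd
ddddddddd
dddAAdddd
ddAddAddd
dddAdAddd
ddvdddddd
ddddddddd
gen 21: ddddddddd
ddddddddd
dddAAdddd
ddAddAddd
dddAdAddd
d<Adddddd
ddddddddd
gen 22: ddddddddd
ddddddddd
dddAAdddd
ddAddAddd
d^dAdAddd
dAAdddddd
ddddddddd
gen 23: ddddddddd
ddddddddd
dddAAdddd
ddAddAddd
dA>AdAddd
dAAdddddd
ddddddddd
gen 24: ddddddddd
ddddddddd
dddAAdddd
ddAddAddd
dAAAdAddd
dAvdddddd
ddddddddd
gen 25: ddddddddd
ddddddddd
dddAAdddd
ddAddAddd
dAAAdAddd
dAd>ddddd
ddddddddd
gen 26: ddddddddd
ddddddddd
dddAAdddd
ddAddAddd
dAAAdAddd
dAdAddddd
dddvddddd
gen 27: ddddddddd
ddddddddd
dddAAdddd
ddAddAddd
dAAAdAddd
dAdAddddd
dd<Addddd
gen 28: ddddddddd
ddddddddd
dddAAdddd
ddAddAddd
dAAAdAddd
dA^Addddd
ddAAddddd
gen 29: ddddddddd
ddddddddd
dddAAdddd
ddAddAddd
dAAAdAddd
dAA>ddddd
ddAAddddd
gen 30: ddddddddd
ddddddddd
dddAAdddd
ddAddAddd
dAA^dAddd
dAAdddddd
ddAAddddd

4,3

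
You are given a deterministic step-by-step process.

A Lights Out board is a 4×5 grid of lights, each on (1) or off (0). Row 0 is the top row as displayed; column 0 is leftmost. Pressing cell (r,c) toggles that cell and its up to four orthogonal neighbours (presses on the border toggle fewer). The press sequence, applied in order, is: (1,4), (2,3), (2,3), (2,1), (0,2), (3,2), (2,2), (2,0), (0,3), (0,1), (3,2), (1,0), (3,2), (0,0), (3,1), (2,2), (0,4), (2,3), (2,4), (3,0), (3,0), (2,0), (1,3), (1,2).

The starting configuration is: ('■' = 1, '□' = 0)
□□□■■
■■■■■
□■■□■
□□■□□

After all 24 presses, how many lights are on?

0) □□□■■
■■■■■
□■■□■
□□■□□
1) □□□■□
■■■□□
□■■□□
□□■□□
2) □□□■□
■■■■□
□■□■■
□□■■□
3) □□□■□
■■■□□
□■■□□
□□■□□
4) □□□■□
■□■□□
■□□□□
□■■□□
5) □■■□□
■□□□□
■□□□□
□■■□□
6) □■■□□
■□□□□
■□■□□
□□□■□
7) □■■□□
■□■□□
■■□■□
□□■■□
8) □■■□□
□□■□□
□□□■□
■□■■□
9) □■□■■
□□■■□
□□□■□
■□■■□
10) ■□■■■
□■■■□
□□□■□
■□■■□
11) ■□■■■
□■■■□
□□■■□
■■□□□
12) □□■■■
■□■■□
■□■■□
■■□□□
13) □□■■■
■□■■□
■□□■□
■□■■□
14) ■■■■■
□□■■□
■□□■□
■□■■□
15) ■■■■■
□□■■□
■■□■□
□■□■□
16) ■■■■■
□□□■□
■□■□□
□■■■□
17) ■■■□□
□□□■■
■□■□□
□■■■□
18) ■■■□□
□□□□■
■□□■■
□■■□□
19) ■■■□□
□□□□□
■□□□□
□■■□■
20) ■■■□□
□□□□□
□□□□□
■□■□■
21) ■■■□□
□□□□□
■□□□□
□■■□■
22) ■■■□□
■□□□□
□■□□□
■■■□■
23) ■■■■□
■□■■■
□■□■□
■■■□■
24) ■■□■□
■■□□■
□■■■□
■■■□■

13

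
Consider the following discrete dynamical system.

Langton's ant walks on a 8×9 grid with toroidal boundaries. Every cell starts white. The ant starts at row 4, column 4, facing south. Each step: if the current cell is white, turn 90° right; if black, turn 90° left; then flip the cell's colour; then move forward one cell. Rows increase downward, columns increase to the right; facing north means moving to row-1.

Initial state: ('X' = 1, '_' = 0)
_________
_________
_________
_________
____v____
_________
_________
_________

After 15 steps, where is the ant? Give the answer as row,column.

t=0: _________
_________
_________
_________
____v____
_________
_________
_________
t=1: _________
_________
_________
_________
___<X____
_________
_________
_________
t=2: _________
_________
_________
___^_____
___XX____
_________
_________
_________
t=3: _________
_________
_________
___X>____
___XX____
_________
_________
_________
t=4: _________
_________
_________
___XX____
___Xv____
_________
_________
_________
t=5: _________
_________
_________
___XX____
___X_>___
_________
_________
_________
t=6: _________
_________
_________
___XX____
___X_X___
_____v___
_________
_________
t=7: _________
_________
_________
___XX____
___X_X___
____<X___
_________
_________
t=8: _________
_________
_________
___XX____
___X^X___
____XX___
_________
_________
t=9: _________
_________
_________
___XX____
___XX>___
____XX___
_________
_________
t=10: _________
_________
_________
___XX^___
___XX____
____XX___
_________
_________
t=11: _________
_________
_________
___XXX>__
___XX____
____XX___
_________
_________
t=12: _________
_________
_________
___XXXX__
___XX_v__
____XX___
_________
_________
t=13: _________
_________
_________
___XXXX__
___XX<X__
____XX___
_________
_________
t=14: _________
_________
_________
___XX^X__
___XXXX__
____XX___
_________
_________
t=15: _________
_________
_________
___X<_X__
___XXXX__
____XX___
_________
_________

3,4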